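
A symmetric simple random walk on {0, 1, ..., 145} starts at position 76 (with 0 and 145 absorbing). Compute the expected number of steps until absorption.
E[τ | X_0 = 76] = 5244

Let v_k = E[τ | X_0 = k]. Boundary: v_0 = v_145 = 0. Recurrence: v_k = 1 + (v_{k-1} + v_{k+1})/2 for 1 ≤ k ≤ 144. The particular solution to v_k − (v_{k-1} + v_{k+1})/2 = 1 is v_k = −k^2. Adding homogeneous solution A + B k and matching boundaries gives v_k = k (145 − k). Substituting k = 76: v_76 = 76 · 69 = 5244.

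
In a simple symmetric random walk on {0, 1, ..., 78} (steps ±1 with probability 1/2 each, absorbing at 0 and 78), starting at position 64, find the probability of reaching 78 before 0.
P(hit 78 before 0) = 64/78 = 32/39

Let u_k = P(hit 78 before 0 | start at k). Then u_0 = 0, u_78 = 1, and u_k = u_{k-1}/2 + u_{k+1}/2 for 1 ≤ k ≤ 77. This harmonic recurrence is solved by u_k = k/78, giving u_64 = 64/78 = 32/39.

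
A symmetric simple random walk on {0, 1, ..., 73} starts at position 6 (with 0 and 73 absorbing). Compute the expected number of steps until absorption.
E[τ | X_0 = 6] = 402

Let v_k = E[τ | X_0 = k]. Boundary: v_0 = v_73 = 0. Recurrence: v_k = 1 + (v_{k-1} + v_{k+1})/2 for 1 ≤ k ≤ 72. The particular solution to v_k − (v_{k-1} + v_{k+1})/2 = 1 is v_k = −k^2. Adding homogeneous solution A + B k and matching boundaries gives v_k = k (73 − k). Substituting k = 6: v_6 = 6 · 67 = 402.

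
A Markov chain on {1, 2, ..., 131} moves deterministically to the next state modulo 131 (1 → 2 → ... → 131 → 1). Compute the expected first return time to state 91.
E[T_91 | X_0 = 91] = 131

The chain cycles deterministically, so starting at state 91 it returns in exactly 131 steps. Equivalently, the stationary distribution is uniform π_j = 1/131 for every state j, so by Kac's formula E[T_91] = 1/π_91 = 131.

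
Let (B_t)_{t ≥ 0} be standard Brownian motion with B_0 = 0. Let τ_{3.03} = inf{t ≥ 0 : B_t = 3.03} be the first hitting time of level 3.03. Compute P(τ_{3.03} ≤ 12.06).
P(τ_{3.03} ≤ 12.06) = 2(1 − Φ(3.03/√12.06)) = 2(1 − Φ(0.8725)) ≈ 0.3829

By the reflection principle for standard BM, P(τ_b ≤ t) = 2 · P(B_t ≥ b). Since B_t ~ N(0, t), P(B_t ≥ 3.03) = 1 − Φ(3.03/√t) = 1 − Φ(3.03/√12.06) = 1 − Φ(0.8725) ≈ 0.19147. Doubling: P(τ_{3.03} ≤ 12.06) ≈ 2 · 0.19147 = 0.38294 ≈ 0.3829.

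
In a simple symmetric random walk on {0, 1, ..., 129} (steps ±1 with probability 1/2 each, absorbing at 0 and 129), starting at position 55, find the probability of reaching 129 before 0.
P(hit 129 before 0) = 55/129

Let u_k = P(hit 129 before 0 | start at k). Then u_0 = 0, u_129 = 1, and u_k = u_{k-1}/2 + u_{k+1}/2 for 1 ≤ k ≤ 128. This harmonic recurrence is solved by u_k = k/129, giving u_55 = 55/129.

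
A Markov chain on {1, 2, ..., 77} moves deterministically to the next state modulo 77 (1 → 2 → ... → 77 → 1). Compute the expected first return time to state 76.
E[T_76 | X_0 = 76] = 77

The chain cycles deterministically, so starting at state 76 it returns in exactly 77 steps. Equivalently, the stationary distribution is uniform π_j = 1/77 for every state j, so by Kac's formula E[T_76] = 1/π_76 = 77.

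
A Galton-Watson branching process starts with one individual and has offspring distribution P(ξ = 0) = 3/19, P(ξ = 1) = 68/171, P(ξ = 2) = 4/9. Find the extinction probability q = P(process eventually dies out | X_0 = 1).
q = 27/76

The pgf is f(s) = 3/19 + 68/171·s + 4/9·s². The extinction probability q is the smallest fixed point of f in [0, 1]. Setting s = f(s):
  4/9·s² + (68/171 − 1)·s + 3/19 = 0
  4/9·s² − (3/19 + 4/9)·s + 3/19 = 0
which factors as (s − 1)·(4/9·s − 3/19) = 0, giving roots s = 1 and s = (3/19)/(4/9) = 27/76.
Mean offspring μ = 68/171 + 2·4/9 = 220/171 > 1 (supercritical), so q < 1. The extinction probability is the smaller root: q = (3/19)/(4/9) = 27/76.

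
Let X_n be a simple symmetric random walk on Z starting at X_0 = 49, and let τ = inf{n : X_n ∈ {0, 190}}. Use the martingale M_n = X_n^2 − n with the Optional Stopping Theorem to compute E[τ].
E[τ] = 6909

M_n = X_n^2 − n is a martingale (since E[X_{n+1}^2 | F_n] = X_n^2 + 1). By OST (τ has finite mean in a bounded region), E[M_τ] = E[M_0] = X_0^2 − 0 = 49^2 = 2401. Also E[M_τ] = E[X_τ^2] − E[τ]. The walk exits at 0 or 190, with P(hit 190 first) = 49/190, so E[X_τ^2] = 190^2 · 49/190 + 0 = 9310. Thus E[τ] = E[X_τ^2] − E[M_τ] = 9310 − 2401 = 6909 = 49(190 − 49) = 6909.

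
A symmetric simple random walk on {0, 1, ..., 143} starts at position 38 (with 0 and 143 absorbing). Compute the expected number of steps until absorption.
E[τ | X_0 = 38] = 3990

Let v_k = E[τ | X_0 = k]. Boundary: v_0 = v_143 = 0. Recurrence: v_k = 1 + (v_{k-1} + v_{k+1})/2 for 1 ≤ k ≤ 142. The particular solution to v_k − (v_{k-1} + v_{k+1})/2 = 1 is v_k = −k^2. Adding homogeneous solution A + B k and matching boundaries gives v_k = k (143 − k). Substituting k = 38: v_38 = 38 · 105 = 3990.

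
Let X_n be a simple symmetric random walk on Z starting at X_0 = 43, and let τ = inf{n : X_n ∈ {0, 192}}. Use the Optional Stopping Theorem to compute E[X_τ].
E[X_τ] = 43

X_n is a martingale and τ is a bounded-mean stopping time (indeed τ is finite a.s. with bounded expectation since the walk is in a bounded region). By the OST, E[X_τ] = E[X_0] = 43. Equivalently: E[X_τ] = 192 · P(hit 192 first) + 0 · P(hit 0 first) = 192 · (43/192) = 43.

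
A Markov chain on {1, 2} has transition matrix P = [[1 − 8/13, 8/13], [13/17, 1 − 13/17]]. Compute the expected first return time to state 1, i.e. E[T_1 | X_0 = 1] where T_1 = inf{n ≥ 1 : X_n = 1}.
E[T_1 | X_0 = 1] = 1/π_1 = 305/169

For an irreducible recurrent Markov chain with stationary distribution π, E[T_i | X_0 = i] = 1/π_i (Kac's formula). Here π_1 = (13/17)/(8/13 + 13/17) = (13/17)/(305/221) = 169/305, so E[T_1 | X_0 = 1] = 1/π_1 = (8/13 + 13/17)/(13/17) = (305/221)/(13/17) = 305/169.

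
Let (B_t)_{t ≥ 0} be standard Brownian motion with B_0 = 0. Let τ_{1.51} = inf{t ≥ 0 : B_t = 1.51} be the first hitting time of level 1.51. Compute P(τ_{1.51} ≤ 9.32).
P(τ_{1.51} ≤ 9.32) = 2(1 − Φ(1.51/√9.32)) = 2(1 − Φ(0.4946)) ≈ 0.6209

By the reflection principle for standard BM, P(τ_b ≤ t) = 2 · P(B_t ≥ b). Since B_t ~ N(0, t), P(B_t ≥ 1.51) = 1 − Φ(1.51/√t) = 1 − Φ(1.51/√9.32) = 1 − Φ(0.4946) ≈ 0.31044. Doubling: P(τ_{1.51} ≤ 9.32) ≈ 2 · 0.31044 = 0.62088 ≈ 0.6209.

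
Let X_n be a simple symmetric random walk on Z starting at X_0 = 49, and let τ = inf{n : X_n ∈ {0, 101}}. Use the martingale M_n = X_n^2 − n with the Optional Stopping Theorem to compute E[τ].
E[τ] = 2548

M_n = X_n^2 − n is a martingale (since E[X_{n+1}^2 | F_n] = X_n^2 + 1). By OST (τ has finite mean in a bounded region), E[M_τ] = E[M_0] = X_0^2 − 0 = 49^2 = 2401. Also E[M_τ] = E[X_τ^2] − E[τ]. The walk exits at 0 or 101, with P(hit 101 first) = 49/101, so E[X_τ^2] = 101^2 · 49/101 + 0 = 4949. Thus E[τ] = E[X_τ^2] − E[M_τ] = 4949 − 2401 = 2548 = 49(101 − 49) = 2548.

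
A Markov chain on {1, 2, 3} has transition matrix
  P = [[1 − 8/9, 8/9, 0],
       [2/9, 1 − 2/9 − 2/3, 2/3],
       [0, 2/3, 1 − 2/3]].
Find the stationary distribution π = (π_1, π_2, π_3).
π = (1/9, 4/9, 4/9)

This is a birth-death chain on three states, which satisfies detailed balance: π_1 · P_{12} = π_2 · P_{21} and π_2 · P_{23} = π_3 · P_{32}.
From π_1 · 8/9 = π_2 · 2/9: π_2/π_1 = (8/9)/(2/9) = 4.
From π_2 · 2/3 = π_3 · 2/3: π_3/π_2 = (2/3)/(2/3) = 1.
Take π_1 proportional to 1; then unnormalized π = (1, 4, 4). Normalize by dividing by the sum 9:
  π = (1/9, 4/9, 4/9).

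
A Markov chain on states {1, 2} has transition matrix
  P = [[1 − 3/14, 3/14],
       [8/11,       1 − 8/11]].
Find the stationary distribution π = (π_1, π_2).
π_1 = 112/145, π_2 = 33/145

Solve πP = π with π_1 + π_2 = 1. From πP = π: π_1 · (1 − 3/14) + π_2 · 8/11 = π_1 ⇒ π_2 · 8/11 = π_1 · 3/14 ⇒ π_2/π_1 = (3/14)/(8/11) = 33/112. Together with π_1 + π_2 = 1:
  π_1 = (8/11)/(3/14 + 8/11) = (8/11)/(145/154) = 112/145,
  π_2 = (3/14)/(3/14 + 8/11) = (3/14)/(145/154) = 33/145.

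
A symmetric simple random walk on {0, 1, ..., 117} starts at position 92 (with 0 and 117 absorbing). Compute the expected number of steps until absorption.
E[τ | X_0 = 92] = 2300

Let v_k = E[τ | X_0 = k]. Boundary: v_0 = v_117 = 0. Recurrence: v_k = 1 + (v_{k-1} + v_{k+1})/2 for 1 ≤ k ≤ 116. The particular solution to v_k − (v_{k-1} + v_{k+1})/2 = 1 is v_k = −k^2. Adding homogeneous solution A + B k and matching boundaries gives v_k = k (117 − k). Substituting k = 92: v_92 = 92 · 25 = 2300.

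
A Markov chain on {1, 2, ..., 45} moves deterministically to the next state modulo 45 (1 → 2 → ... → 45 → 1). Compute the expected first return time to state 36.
E[T_36 | X_0 = 36] = 45

The chain cycles deterministically, so starting at state 36 it returns in exactly 45 steps. Equivalently, the stationary distribution is uniform π_j = 1/45 for every state j, so by Kac's formula E[T_36] = 1/π_36 = 45.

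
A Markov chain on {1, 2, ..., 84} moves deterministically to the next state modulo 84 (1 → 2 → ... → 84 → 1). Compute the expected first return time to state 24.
E[T_24 | X_0 = 24] = 84

The chain cycles deterministically, so starting at state 24 it returns in exactly 84 steps. Equivalently, the stationary distribution is uniform π_j = 1/84 for every state j, so by Kac's formula E[T_24] = 1/π_24 = 84.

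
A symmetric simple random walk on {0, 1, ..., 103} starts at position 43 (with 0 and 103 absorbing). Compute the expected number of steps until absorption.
E[τ | X_0 = 43] = 2580

Let v_k = E[τ | X_0 = k]. Boundary: v_0 = v_103 = 0. Recurrence: v_k = 1 + (v_{k-1} + v_{k+1})/2 for 1 ≤ k ≤ 102. The particular solution to v_k − (v_{k-1} + v_{k+1})/2 = 1 is v_k = −k^2. Adding homogeneous solution A + B k and matching boundaries gives v_k = k (103 − k). Substituting k = 43: v_43 = 43 · 60 = 2580.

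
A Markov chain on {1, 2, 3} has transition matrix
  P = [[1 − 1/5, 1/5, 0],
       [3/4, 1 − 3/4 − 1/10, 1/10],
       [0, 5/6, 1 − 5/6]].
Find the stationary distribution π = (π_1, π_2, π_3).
π = (375/487, 100/487, 12/487)

This is a birth-death chain on three states, which satisfies detailed balance: π_1 · P_{12} = π_2 · P_{21} and π_2 · P_{23} = π_3 · P_{32}.
From π_1 · 1/5 = π_2 · 3/4: π_2/π_1 = (1/5)/(3/4) = 4/15.
From π_2 · 1/10 = π_3 · 5/6: π_3/π_2 = (1/10)/(5/6) = 3/25.
Take π_1 proportional to 1; then unnormalized π = (1, 4/15, 4/125). Normalize by dividing by the sum 487/375:
  π = (375/487, 100/487, 12/487).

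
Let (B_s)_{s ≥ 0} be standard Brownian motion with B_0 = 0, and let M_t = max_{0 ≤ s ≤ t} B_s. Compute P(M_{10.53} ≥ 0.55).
P(M_{10.53} ≥ 0.55) = 2·P(B_{10.53} ≥ 0.55) = 2(1 − Φ(0.55/√10.53)) ≈ 0.8654

By the reflection principle for Brownian motion, P(M_t ≥ a) = 2 · P(B_t ≥ a) for a ≥ 0. Since B_t ~ N(0, t), P(B_t ≥ 0.55) = 1 − Φ(0.55/√t) = 1 − Φ(0.55/√10.53) = 1 − Φ(0.1695). So
  P(M_{10.53} ≥ 0.55) = 2(1 − Φ(0.1695)) ≈ 0.8654.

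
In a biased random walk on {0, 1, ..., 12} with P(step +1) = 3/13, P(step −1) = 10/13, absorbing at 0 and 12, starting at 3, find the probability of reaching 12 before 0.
P(hit 12 before 0) = (1 − (10/3)^3) / (1 − (10/3)^12) = 19683/1027748683

Let u_k denote P(reach 12 before 0 | start at k). Boundary: u_0 = 0, u_12 = 1. Recurrence: u_k = 3/13·u_{k+1} + 10/13·u_{k-1} for 1 ≤ k ≤ 11. Try u_k = A + B·r^k with r = q/p = (10/13)/(3/13) = 10/3. Substitution satisfies the recurrence; boundary conditions give:
  u_k = (1 − r^k) / (1 − r^N) = (1 − (10/3)^3) / (1 − (10/3)^12) = 19683/1027748683.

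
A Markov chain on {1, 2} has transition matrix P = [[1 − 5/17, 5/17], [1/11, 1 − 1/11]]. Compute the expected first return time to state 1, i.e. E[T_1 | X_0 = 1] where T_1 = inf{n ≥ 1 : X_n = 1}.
E[T_1 | X_0 = 1] = 1/π_1 = 72/17

For an irreducible recurrent Markov chain with stationary distribution π, E[T_i | X_0 = i] = 1/π_i (Kac's formula). Here π_1 = (1/11)/(5/17 + 1/11) = (1/11)/(72/187) = 17/72, so E[T_1 | X_0 = 1] = 1/π_1 = (5/17 + 1/11)/(1/11) = (72/187)/(1/11) = 72/17.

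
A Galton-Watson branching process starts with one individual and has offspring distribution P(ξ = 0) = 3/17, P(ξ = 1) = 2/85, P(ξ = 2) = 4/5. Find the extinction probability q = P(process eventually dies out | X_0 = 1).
q = 15/68

The pgf is f(s) = 3/17 + 2/85·s + 4/5·s². The extinction probability q is the smallest fixed point of f in [0, 1]. Setting s = f(s):
  4/5·s² + (2/85 − 1)·s + 3/17 = 0
  4/5·s² − (3/17 + 4/5)·s + 3/17 = 0
which factors as (s − 1)·(4/5·s − 3/17) = 0, giving roots s = 1 and s = (3/17)/(4/5) = 15/68.
Mean offspring μ = 2/85 + 2·4/5 = 138/85 > 1 (supercritical), so q < 1. The extinction probability is the smaller root: q = (3/17)/(4/5) = 15/68.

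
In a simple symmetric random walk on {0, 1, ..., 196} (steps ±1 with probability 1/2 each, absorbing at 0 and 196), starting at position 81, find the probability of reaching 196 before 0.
P(hit 196 before 0) = 81/196

Let u_k = P(hit 196 before 0 | start at k). Then u_0 = 0, u_196 = 1, and u_k = u_{k-1}/2 + u_{k+1}/2 for 1 ≤ k ≤ 195. This harmonic recurrence is solved by u_k = k/196, giving u_81 = 81/196.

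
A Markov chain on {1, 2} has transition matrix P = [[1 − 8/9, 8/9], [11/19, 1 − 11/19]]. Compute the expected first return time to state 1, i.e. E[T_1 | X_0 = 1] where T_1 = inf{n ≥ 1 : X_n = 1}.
E[T_1 | X_0 = 1] = 1/π_1 = 251/99

For an irreducible recurrent Markov chain with stationary distribution π, E[T_i | X_0 = i] = 1/π_i (Kac's formula). Here π_1 = (11/19)/(8/9 + 11/19) = (11/19)/(251/171) = 99/251, so E[T_1 | X_0 = 1] = 1/π_1 = (8/9 + 11/19)/(11/19) = (251/171)/(11/19) = 251/99.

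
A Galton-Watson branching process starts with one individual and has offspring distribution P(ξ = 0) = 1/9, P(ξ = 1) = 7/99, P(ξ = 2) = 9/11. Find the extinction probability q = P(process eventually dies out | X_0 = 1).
q = 11/81

The pgf is f(s) = 1/9 + 7/99·s + 9/11·s². The extinction probability q is the smallest fixed point of f in [0, 1]. Setting s = f(s):
  9/11·s² + (7/99 − 1)·s + 1/9 = 0
  9/11·s² − (1/9 + 9/11)·s + 1/9 = 0
which factors as (s − 1)·(9/11·s − 1/9) = 0, giving roots s = 1 and s = (1/9)/(9/11) = 11/81.
Mean offspring μ = 7/99 + 2·9/11 = 169/99 > 1 (supercritical), so q < 1. The extinction probability is the smaller root: q = (1/9)/(9/11) = 11/81.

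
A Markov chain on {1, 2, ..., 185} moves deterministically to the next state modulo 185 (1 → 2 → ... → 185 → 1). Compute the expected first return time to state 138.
E[T_138 | X_0 = 138] = 185

The chain cycles deterministically, so starting at state 138 it returns in exactly 185 steps. Equivalently, the stationary distribution is uniform π_j = 1/185 for every state j, so by Kac's formula E[T_138] = 1/π_138 = 185.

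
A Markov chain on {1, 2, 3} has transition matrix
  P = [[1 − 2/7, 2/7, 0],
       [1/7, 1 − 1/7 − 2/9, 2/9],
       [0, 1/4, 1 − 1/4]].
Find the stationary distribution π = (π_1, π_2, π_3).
π = (9/43, 18/43, 16/43)

This is a birth-death chain on three states, which satisfies detailed balance: π_1 · P_{12} = π_2 · P_{21} and π_2 · P_{23} = π_3 · P_{32}.
From π_1 · 2/7 = π_2 · 1/7: π_2/π_1 = (2/7)/(1/7) = 2.
From π_2 · 2/9 = π_3 · 1/4: π_3/π_2 = (2/9)/(1/4) = 8/9.
Take π_1 proportional to 1; then unnormalized π = (1, 2, 16/9). Normalize by dividing by the sum 43/9:
  π = (9/43, 18/43, 16/43).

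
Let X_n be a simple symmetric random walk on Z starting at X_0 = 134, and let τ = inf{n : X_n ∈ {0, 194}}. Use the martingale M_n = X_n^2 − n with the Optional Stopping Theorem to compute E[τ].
E[τ] = 8040

M_n = X_n^2 − n is a martingale (since E[X_{n+1}^2 | F_n] = X_n^2 + 1). By OST (τ has finite mean in a bounded region), E[M_τ] = E[M_0] = X_0^2 − 0 = 134^2 = 17956. Also E[M_τ] = E[X_τ^2] − E[τ]. The walk exits at 0 or 194, with P(hit 194 first) = 134/194, so E[X_τ^2] = 194^2 · 134/194 + 0 = 25996. Thus E[τ] = E[X_τ^2] − E[M_τ] = 25996 − 17956 = 8040 = 134(194 − 134) = 8040.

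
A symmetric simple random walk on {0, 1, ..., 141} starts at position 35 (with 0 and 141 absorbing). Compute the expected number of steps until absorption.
E[τ | X_0 = 35] = 3710

Let v_k = E[τ | X_0 = k]. Boundary: v_0 = v_141 = 0. Recurrence: v_k = 1 + (v_{k-1} + v_{k+1})/2 for 1 ≤ k ≤ 140. The particular solution to v_k − (v_{k-1} + v_{k+1})/2 = 1 is v_k = −k^2. Adding homogeneous solution A + B k and matching boundaries gives v_k = k (141 − k). Substituting k = 35: v_35 = 35 · 106 = 3710.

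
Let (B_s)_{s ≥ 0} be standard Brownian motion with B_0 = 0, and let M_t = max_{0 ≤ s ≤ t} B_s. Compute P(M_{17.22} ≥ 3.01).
P(M_{17.22} ≥ 3.01) = 2·P(B_{17.22} ≥ 3.01) = 2(1 − Φ(3.01/√17.22)) ≈ 0.4682

By the reflection principle for Brownian motion, P(M_t ≥ a) = 2 · P(B_t ≥ a) for a ≥ 0. Since B_t ~ N(0, t), P(B_t ≥ 3.01) = 1 − Φ(3.01/√t) = 1 − Φ(3.01/√17.22) = 1 − Φ(0.7254). So
  P(M_{17.22} ≥ 3.01) = 2(1 − Φ(0.7254)) ≈ 0.4682.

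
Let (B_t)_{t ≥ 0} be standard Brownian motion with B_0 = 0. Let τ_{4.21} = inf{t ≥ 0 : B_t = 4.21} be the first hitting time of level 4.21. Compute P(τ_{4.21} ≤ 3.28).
P(τ_{4.21} ≤ 3.28) = 2(1 − Φ(4.21/√3.28)) = 2(1 − Φ(2.3246)) ≈ 0.0201

By the reflection principle for standard BM, P(τ_b ≤ t) = 2 · P(B_t ≥ b). Since B_t ~ N(0, t), P(B_t ≥ 4.21) = 1 − Φ(4.21/√t) = 1 − Φ(4.21/√3.28) = 1 − Φ(2.3246) ≈ 0.01005. Doubling: P(τ_{4.21} ≤ 3.28) ≈ 2 · 0.01005 = 0.02010 ≈ 0.0201.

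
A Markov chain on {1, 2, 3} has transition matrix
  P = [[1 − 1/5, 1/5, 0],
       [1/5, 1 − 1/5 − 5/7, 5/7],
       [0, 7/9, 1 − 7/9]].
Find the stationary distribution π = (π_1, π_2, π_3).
π = (49/143, 49/143, 45/143)

This is a birth-death chain on three states, which satisfies detailed balance: π_1 · P_{12} = π_2 · P_{21} and π_2 · P_{23} = π_3 · P_{32}.
From π_1 · 1/5 = π_2 · 1/5: π_2/π_1 = (1/5)/(1/5) = 1.
From π_2 · 5/7 = π_3 · 7/9: π_3/π_2 = (5/7)/(7/9) = 45/49.
Take π_1 proportional to 1; then unnormalized π = (1, 1, 45/49). Normalize by dividing by the sum 143/49:
  π = (49/143, 49/143, 45/143).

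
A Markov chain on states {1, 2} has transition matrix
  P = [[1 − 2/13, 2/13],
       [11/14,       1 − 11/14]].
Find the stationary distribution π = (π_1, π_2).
π_1 = 143/171, π_2 = 28/171

Solve πP = π with π_1 + π_2 = 1. From πP = π: π_1 · (1 − 2/13) + π_2 · 11/14 = π_1 ⇒ π_2 · 11/14 = π_1 · 2/13 ⇒ π_2/π_1 = (2/13)/(11/14) = 28/143. Together with π_1 + π_2 = 1:
  π_1 = (11/14)/(2/13 + 11/14) = (11/14)/(171/182) = 143/171,
  π_2 = (2/13)/(2/13 + 11/14) = (2/13)/(171/182) = 28/171.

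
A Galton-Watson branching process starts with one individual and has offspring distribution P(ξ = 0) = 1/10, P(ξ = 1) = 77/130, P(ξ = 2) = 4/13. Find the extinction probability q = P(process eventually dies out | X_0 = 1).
q = 13/40

The pgf is f(s) = 1/10 + 77/130·s + 4/13·s². The extinction probability q is the smallest fixed point of f in [0, 1]. Setting s = f(s):
  4/13·s² + (77/130 − 1)·s + 1/10 = 0
  4/13·s² − (1/10 + 4/13)·s + 1/10 = 0
which factors as (s − 1)·(4/13·s − 1/10) = 0, giving roots s = 1 and s = (1/10)/(4/13) = 13/40.
Mean offspring μ = 77/130 + 2·4/13 = 157/130 > 1 (supercritical), so q < 1. The extinction probability is the smaller root: q = (1/10)/(4/13) = 13/40.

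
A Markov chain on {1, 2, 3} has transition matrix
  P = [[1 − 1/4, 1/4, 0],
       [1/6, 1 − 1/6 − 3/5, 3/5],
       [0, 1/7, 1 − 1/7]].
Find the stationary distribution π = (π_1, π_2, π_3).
π = (5/44, 15/88, 63/88)

This is a birth-death chain on three states, which satisfies detailed balance: π_1 · P_{12} = π_2 · P_{21} and π_2 · P_{23} = π_3 · P_{32}.
From π_1 · 1/4 = π_2 · 1/6: π_2/π_1 = (1/4)/(1/6) = 3/2.
From π_2 · 3/5 = π_3 · 1/7: π_3/π_2 = (3/5)/(1/7) = 21/5.
Take π_1 proportional to 1; then unnormalized π = (1, 3/2, 63/10). Normalize by dividing by the sum 44/5:
  π = (5/44, 15/88, 63/88).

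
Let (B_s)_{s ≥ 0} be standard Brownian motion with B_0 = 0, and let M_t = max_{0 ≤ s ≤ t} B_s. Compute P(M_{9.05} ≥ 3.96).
P(M_{9.05} ≥ 3.96) = 2·P(B_{9.05} ≥ 3.96) = 2(1 − Φ(3.96/√9.05)) ≈ 0.1881

By the reflection principle for Brownian motion, P(M_t ≥ a) = 2 · P(B_t ≥ a) for a ≥ 0. Since B_t ~ N(0, t), P(B_t ≥ 3.96) = 1 − Φ(3.96/√t) = 1 − Φ(3.96/√9.05) = 1 − Φ(1.3163). So
  P(M_{9.05} ≥ 3.96) = 2(1 − Φ(1.3163)) ≈ 0.1881.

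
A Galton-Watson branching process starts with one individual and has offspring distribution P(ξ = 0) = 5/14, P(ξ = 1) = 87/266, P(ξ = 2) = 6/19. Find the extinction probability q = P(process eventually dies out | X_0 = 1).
q = 1

Mean offspring μ = 0·5/14 + 1·87/266 + 2·6/19 = 255/266 ≤ 1. For μ ≤ 1 with offspring not concentrated at 1, the Galton-Watson process goes extinct almost surely, so q = 1.
(Algebraic check: The pgf is f(s) = 5/14 + 87/266·s + 6/19·s². The extinction probability q is the smallest fixed point of f in [0, 1]. Setting s = f(s):
  6/19·s² + (87/266 − 1)·s + 5/14 = 0
  6/19·s² − (5/14 + 6/19)·s + 5/14 = 0
which factors as (s − 1)·(6/19·s − 5/14) = 0, giving roots s = 1 and s = (5/14)/(6/19) = 95/84. Since 95/84 ≥ 1, the smallest root in [0, 1] is s = 1.)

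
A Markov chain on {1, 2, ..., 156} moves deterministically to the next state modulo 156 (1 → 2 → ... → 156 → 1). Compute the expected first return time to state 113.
E[T_113 | X_0 = 113] = 156

The chain cycles deterministically, so starting at state 113 it returns in exactly 156 steps. Equivalently, the stationary distribution is uniform π_j = 1/156 for every state j, so by Kac's formula E[T_113] = 1/π_113 = 156.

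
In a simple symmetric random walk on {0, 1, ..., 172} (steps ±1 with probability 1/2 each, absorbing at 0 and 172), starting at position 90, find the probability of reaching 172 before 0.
P(hit 172 before 0) = 90/172 = 45/86

Let u_k = P(hit 172 before 0 | start at k). Then u_0 = 0, u_172 = 1, and u_k = u_{k-1}/2 + u_{k+1}/2 for 1 ≤ k ≤ 171. This harmonic recurrence is solved by u_k = k/172, giving u_90 = 90/172 = 45/86.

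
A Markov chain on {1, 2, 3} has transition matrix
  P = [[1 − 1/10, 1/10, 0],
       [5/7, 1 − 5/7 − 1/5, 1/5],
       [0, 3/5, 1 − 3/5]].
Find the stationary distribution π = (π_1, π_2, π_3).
π = (75/89, 21/178, 7/178)

This is a birth-death chain on three states, which satisfies detailed balance: π_1 · P_{12} = π_2 · P_{21} and π_2 · P_{23} = π_3 · P_{32}.
From π_1 · 1/10 = π_2 · 5/7: π_2/π_1 = (1/10)/(5/7) = 7/50.
From π_2 · 1/5 = π_3 · 3/5: π_3/π_2 = (1/5)/(3/5) = 1/3.
Take π_1 proportional to 1; then unnormalized π = (1, 7/50, 7/150). Normalize by dividing by the sum 89/75:
  π = (75/89, 21/178, 7/178).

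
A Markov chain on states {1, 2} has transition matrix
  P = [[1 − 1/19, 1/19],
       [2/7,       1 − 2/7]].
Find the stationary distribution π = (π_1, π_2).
π_1 = 38/45, π_2 = 7/45

Solve πP = π with π_1 + π_2 = 1. From πP = π: π_1 · (1 − 1/19) + π_2 · 2/7 = π_1 ⇒ π_2 · 2/7 = π_1 · 1/19 ⇒ π_2/π_1 = (1/19)/(2/7) = 7/38. Together with π_1 + π_2 = 1:
  π_1 = (2/7)/(1/19 + 2/7) = (2/7)/(45/133) = 38/45,
  π_2 = (1/19)/(1/19 + 2/7) = (1/19)/(45/133) = 7/45.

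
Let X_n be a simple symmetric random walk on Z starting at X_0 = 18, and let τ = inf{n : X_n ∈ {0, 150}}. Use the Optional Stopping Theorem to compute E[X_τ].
E[X_τ] = 18

X_n is a martingale and τ is a bounded-mean stopping time (indeed τ is finite a.s. with bounded expectation since the walk is in a bounded region). By the OST, E[X_τ] = E[X_0] = 18. Equivalently: E[X_τ] = 150 · P(hit 150 first) + 0 · P(hit 0 first) = 150 · (18/150) = 18.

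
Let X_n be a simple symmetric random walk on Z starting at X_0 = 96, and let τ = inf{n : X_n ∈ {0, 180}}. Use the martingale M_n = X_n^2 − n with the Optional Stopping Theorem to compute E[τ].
E[τ] = 8064

M_n = X_n^2 − n is a martingale (since E[X_{n+1}^2 | F_n] = X_n^2 + 1). By OST (τ has finite mean in a bounded region), E[M_τ] = E[M_0] = X_0^2 − 0 = 96^2 = 9216. Also E[M_τ] = E[X_τ^2] − E[τ]. The walk exits at 0 or 180, with P(hit 180 first) = 96/180, so E[X_τ^2] = 180^2 · 96/180 + 0 = 17280. Thus E[τ] = E[X_τ^2] − E[M_τ] = 17280 − 9216 = 8064 = 96(180 − 96) = 8064.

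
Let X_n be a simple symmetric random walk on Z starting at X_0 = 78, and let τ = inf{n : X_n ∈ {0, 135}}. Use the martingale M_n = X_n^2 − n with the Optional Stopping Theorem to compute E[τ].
E[τ] = 4446

M_n = X_n^2 − n is a martingale (since E[X_{n+1}^2 | F_n] = X_n^2 + 1). By OST (τ has finite mean in a bounded region), E[M_τ] = E[M_0] = X_0^2 − 0 = 78^2 = 6084. Also E[M_τ] = E[X_τ^2] − E[τ]. The walk exits at 0 or 135, with P(hit 135 first) = 78/135, so E[X_τ^2] = 135^2 · 78/135 + 0 = 10530. Thus E[τ] = E[X_τ^2] − E[M_τ] = 10530 − 6084 = 4446 = 78(135 − 78) = 4446.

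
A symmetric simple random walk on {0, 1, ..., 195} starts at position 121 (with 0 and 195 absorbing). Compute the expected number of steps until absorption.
E[τ | X_0 = 121] = 8954

Let v_k = E[τ | X_0 = k]. Boundary: v_0 = v_195 = 0. Recurrence: v_k = 1 + (v_{k-1} + v_{k+1})/2 for 1 ≤ k ≤ 194. The particular solution to v_k − (v_{k-1} + v_{k+1})/2 = 1 is v_k = −k^2. Adding homogeneous solution A + B k and matching boundaries gives v_k = k (195 − k). Substituting k = 121: v_121 = 121 · 74 = 8954.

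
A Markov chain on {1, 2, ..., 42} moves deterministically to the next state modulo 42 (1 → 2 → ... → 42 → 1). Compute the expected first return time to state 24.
E[T_24 | X_0 = 24] = 42

The chain cycles deterministically, so starting at state 24 it returns in exactly 42 steps. Equivalently, the stationary distribution is uniform π_j = 1/42 for every state j, so by Kac's formula E[T_24] = 1/π_24 = 42.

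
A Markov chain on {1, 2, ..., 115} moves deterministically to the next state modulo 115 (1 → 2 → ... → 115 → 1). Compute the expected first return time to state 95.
E[T_95 | X_0 = 95] = 115

The chain cycles deterministically, so starting at state 95 it returns in exactly 115 steps. Equivalently, the stationary distribution is uniform π_j = 1/115 for every state j, so by Kac's formula E[T_95] = 1/π_95 = 115.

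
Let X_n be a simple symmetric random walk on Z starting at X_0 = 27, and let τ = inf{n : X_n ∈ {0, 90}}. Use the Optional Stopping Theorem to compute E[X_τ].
E[X_τ] = 27

X_n is a martingale and τ is a bounded-mean stopping time (indeed τ is finite a.s. with bounded expectation since the walk is in a bounded region). By the OST, E[X_τ] = E[X_0] = 27. Equivalently: E[X_τ] = 90 · P(hit 90 first) + 0 · P(hit 0 first) = 90 · (27/90) = 27.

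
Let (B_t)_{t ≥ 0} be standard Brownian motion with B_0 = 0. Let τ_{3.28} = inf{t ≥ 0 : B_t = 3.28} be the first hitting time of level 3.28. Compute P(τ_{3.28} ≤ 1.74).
P(τ_{3.28} ≤ 1.74) = 2(1 − Φ(3.28/√1.74)) = 2(1 − Φ(2.4866)) ≈ 0.0129

By the reflection principle for standard BM, P(τ_b ≤ t) = 2 · P(B_t ≥ b). Since B_t ~ N(0, t), P(B_t ≥ 3.28) = 1 − Φ(3.28/√t) = 1 − Φ(3.28/√1.74) = 1 − Φ(2.4866) ≈ 0.00645. Doubling: P(τ_{3.28} ≤ 1.74) ≈ 2 · 0.00645 = 0.01290 ≈ 0.0129.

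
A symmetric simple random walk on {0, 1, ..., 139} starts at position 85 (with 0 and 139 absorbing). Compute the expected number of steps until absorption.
E[τ | X_0 = 85] = 4590

Let v_k = E[τ | X_0 = k]. Boundary: v_0 = v_139 = 0. Recurrence: v_k = 1 + (v_{k-1} + v_{k+1})/2 for 1 ≤ k ≤ 138. The particular solution to v_k − (v_{k-1} + v_{k+1})/2 = 1 is v_k = −k^2. Adding homogeneous solution A + B k and matching boundaries gives v_k = k (139 − k). Substituting k = 85: v_85 = 85 · 54 = 4590.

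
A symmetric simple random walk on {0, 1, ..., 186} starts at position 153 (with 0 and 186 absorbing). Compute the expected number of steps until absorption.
E[τ | X_0 = 153] = 5049

Let v_k = E[τ | X_0 = k]. Boundary: v_0 = v_186 = 0. Recurrence: v_k = 1 + (v_{k-1} + v_{k+1})/2 for 1 ≤ k ≤ 185. The particular solution to v_k − (v_{k-1} + v_{k+1})/2 = 1 is v_k = −k^2. Adding homogeneous solution A + B k and matching boundaries gives v_k = k (186 − k). Substituting k = 153: v_153 = 153 · 33 = 5049.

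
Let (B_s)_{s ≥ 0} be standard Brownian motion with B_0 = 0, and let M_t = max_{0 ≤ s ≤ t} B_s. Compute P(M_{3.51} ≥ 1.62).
P(M_{3.51} ≥ 1.62) = 2·P(B_{3.51} ≥ 1.62) = 2(1 − Φ(1.62/√3.51)) ≈ 0.3872

By the reflection principle for Brownian motion, P(M_t ≥ a) = 2 · P(B_t ≥ a) for a ≥ 0. Since B_t ~ N(0, t), P(B_t ≥ 1.62) = 1 − Φ(1.62/√t) = 1 − Φ(1.62/√3.51) = 1 − Φ(0.8647). So
  P(M_{3.51} ≥ 1.62) = 2(1 − Φ(0.8647)) ≈ 0.3872.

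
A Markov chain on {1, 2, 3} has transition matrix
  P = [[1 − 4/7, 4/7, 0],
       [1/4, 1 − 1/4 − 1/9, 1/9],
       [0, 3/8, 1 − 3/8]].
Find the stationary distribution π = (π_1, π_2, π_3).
π = (27/107, 432/749, 128/749)

This is a birth-death chain on three states, which satisfies detailed balance: π_1 · P_{12} = π_2 · P_{21} and π_2 · P_{23} = π_3 · P_{32}.
From π_1 · 4/7 = π_2 · 1/4: π_2/π_1 = (4/7)/(1/4) = 16/7.
From π_2 · 1/9 = π_3 · 3/8: π_3/π_2 = (1/9)/(3/8) = 8/27.
Take π_1 proportional to 1; then unnormalized π = (1, 16/7, 128/189). Normalize by dividing by the sum 107/27:
  π = (27/107, 432/749, 128/749).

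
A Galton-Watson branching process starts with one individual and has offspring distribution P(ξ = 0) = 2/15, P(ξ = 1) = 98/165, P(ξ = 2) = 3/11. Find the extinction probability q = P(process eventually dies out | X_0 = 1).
q = 22/45

The pgf is f(s) = 2/15 + 98/165·s + 3/11·s². The extinction probability q is the smallest fixed point of f in [0, 1]. Setting s = f(s):
  3/11·s² + (98/165 − 1)·s + 2/15 = 0
  3/11·s² − (2/15 + 3/11)·s + 2/15 = 0
which factors as (s − 1)·(3/11·s − 2/15) = 0, giving roots s = 1 and s = (2/15)/(3/11) = 22/45.
Mean offspring μ = 98/165 + 2·3/11 = 188/165 > 1 (supercritical), so q < 1. The extinction probability is the smaller root: q = (2/15)/(3/11) = 22/45.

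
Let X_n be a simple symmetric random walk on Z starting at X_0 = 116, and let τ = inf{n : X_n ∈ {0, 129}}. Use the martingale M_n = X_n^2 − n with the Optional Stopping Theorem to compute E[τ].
E[τ] = 1508

M_n = X_n^2 − n is a martingale (since E[X_{n+1}^2 | F_n] = X_n^2 + 1). By OST (τ has finite mean in a bounded region), E[M_τ] = E[M_0] = X_0^2 − 0 = 116^2 = 13456. Also E[M_τ] = E[X_τ^2] − E[τ]. The walk exits at 0 or 129, with P(hit 129 first) = 116/129, so E[X_τ^2] = 129^2 · 116/129 + 0 = 14964. Thus E[τ] = E[X_τ^2] − E[M_τ] = 14964 − 13456 = 1508 = 116(129 − 116) = 1508.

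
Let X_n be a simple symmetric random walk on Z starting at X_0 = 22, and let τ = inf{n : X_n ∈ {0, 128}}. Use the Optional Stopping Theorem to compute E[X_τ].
E[X_τ] = 22

X_n is a martingale and τ is a bounded-mean stopping time (indeed τ is finite a.s. with bounded expectation since the walk is in a bounded region). By the OST, E[X_τ] = E[X_0] = 22. Equivalently: E[X_τ] = 128 · P(hit 128 first) + 0 · P(hit 0 first) = 128 · (22/128) = 22.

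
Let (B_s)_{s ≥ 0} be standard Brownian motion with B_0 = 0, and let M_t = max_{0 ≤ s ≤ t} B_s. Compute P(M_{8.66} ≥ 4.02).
P(M_{8.66} ≥ 4.02) = 2·P(B_{8.66} ≥ 4.02) = 2(1 − Φ(4.02/√8.66)) ≈ 0.1719

By the reflection principle for Brownian motion, P(M_t ≥ a) = 2 · P(B_t ≥ a) for a ≥ 0. Since B_t ~ N(0, t), P(B_t ≥ 4.02) = 1 − Φ(4.02/√t) = 1 − Φ(4.02/√8.66) = 1 − Φ(1.3661). So
  P(M_{8.66} ≥ 4.02) = 2(1 − Φ(1.3661)) ≈ 0.1719.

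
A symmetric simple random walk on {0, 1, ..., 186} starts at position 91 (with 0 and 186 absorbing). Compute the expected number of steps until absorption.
E[τ | X_0 = 91] = 8645

Let v_k = E[τ | X_0 = k]. Boundary: v_0 = v_186 = 0. Recurrence: v_k = 1 + (v_{k-1} + v_{k+1})/2 for 1 ≤ k ≤ 185. The particular solution to v_k − (v_{k-1} + v_{k+1})/2 = 1 is v_k = −k^2. Adding homogeneous solution A + B k and matching boundaries gives v_k = k (186 − k). Substituting k = 91: v_91 = 91 · 95 = 8645.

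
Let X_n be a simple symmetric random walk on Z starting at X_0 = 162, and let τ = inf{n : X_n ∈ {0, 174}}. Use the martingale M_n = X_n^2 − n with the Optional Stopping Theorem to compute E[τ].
E[τ] = 1944

M_n = X_n^2 − n is a martingale (since E[X_{n+1}^2 | F_n] = X_n^2 + 1). By OST (τ has finite mean in a bounded region), E[M_τ] = E[M_0] = X_0^2 − 0 = 162^2 = 26244. Also E[M_τ] = E[X_τ^2] − E[τ]. The walk exits at 0 or 174, with P(hit 174 first) = 162/174, so E[X_τ^2] = 174^2 · 162/174 + 0 = 28188. Thus E[τ] = E[X_τ^2] − E[M_τ] = 28188 − 26244 = 1944 = 162(174 − 162) = 1944.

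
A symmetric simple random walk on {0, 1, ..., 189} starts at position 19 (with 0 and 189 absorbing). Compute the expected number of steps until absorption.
E[τ | X_0 = 19] = 3230

Let v_k = E[τ | X_0 = k]. Boundary: v_0 = v_189 = 0. Recurrence: v_k = 1 + (v_{k-1} + v_{k+1})/2 for 1 ≤ k ≤ 188. The particular solution to v_k − (v_{k-1} + v_{k+1})/2 = 1 is v_k = −k^2. Adding homogeneous solution A + B k and matching boundaries gives v_k = k (189 − k). Substituting k = 19: v_19 = 19 · 170 = 3230.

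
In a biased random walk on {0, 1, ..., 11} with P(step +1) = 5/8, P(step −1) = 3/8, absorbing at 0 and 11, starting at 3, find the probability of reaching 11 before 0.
P(hit 11 before 0) = (1 − (3/5)^3) / (1 − (3/5)^11) = 19140625/24325489

Let u_k denote P(reach 11 before 0 | start at k). Boundary: u_0 = 0, u_11 = 1. Recurrence: u_k = 5/8·u_{k+1} + 3/8·u_{k-1} for 1 ≤ k ≤ 10. Try u_k = A + B·r^k with r = q/p = (3/8)/(5/8) = 3/5. Substitution satisfies the recurrence; boundary conditions give:
  u_k = (1 − r^k) / (1 − r^N) = (1 − (3/5)^3) / (1 − (3/5)^11) = 19140625/24325489.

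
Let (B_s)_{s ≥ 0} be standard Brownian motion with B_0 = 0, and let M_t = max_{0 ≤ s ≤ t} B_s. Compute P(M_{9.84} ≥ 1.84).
P(M_{9.84} ≥ 1.84) = 2·P(B_{9.84} ≥ 1.84) = 2(1 − Φ(1.84/√9.84)) ≈ 0.5575

By the reflection principle for Brownian motion, P(M_t ≥ a) = 2 · P(B_t ≥ a) for a ≥ 0. Since B_t ~ N(0, t), P(B_t ≥ 1.84) = 1 − Φ(1.84/√t) = 1 − Φ(1.84/√9.84) = 1 − Φ(0.5866). So
  P(M_{9.84} ≥ 1.84) = 2(1 − Φ(0.5866)) ≈ 0.5575.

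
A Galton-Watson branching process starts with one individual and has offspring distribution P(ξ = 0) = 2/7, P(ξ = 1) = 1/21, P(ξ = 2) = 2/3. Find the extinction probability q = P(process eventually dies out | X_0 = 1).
q = 3/7

The pgf is f(s) = 2/7 + 1/21·s + 2/3·s². The extinction probability q is the smallest fixed point of f in [0, 1]. Setting s = f(s):
  2/3·s² + (1/21 − 1)·s + 2/7 = 0
  2/3·s² − (2/7 + 2/3)·s + 2/7 = 0
which factors as (s − 1)·(2/3·s − 2/7) = 0, giving roots s = 1 and s = (2/7)/(2/3) = 3/7.
Mean offspring μ = 1/21 + 2·2/3 = 29/21 > 1 (supercritical), so q < 1. The extinction probability is the smaller root: q = (2/7)/(2/3) = 3/7.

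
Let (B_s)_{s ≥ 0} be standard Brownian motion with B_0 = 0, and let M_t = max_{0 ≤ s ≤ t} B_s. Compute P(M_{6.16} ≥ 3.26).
P(M_{6.16} ≥ 3.26) = 2·P(B_{6.16} ≥ 3.26) = 2(1 − Φ(3.26/√6.16)) ≈ 0.1890

By the reflection principle for Brownian motion, P(M_t ≥ a) = 2 · P(B_t ≥ a) for a ≥ 0. Since B_t ~ N(0, t), P(B_t ≥ 3.26) = 1 − Φ(3.26/√t) = 1 − Φ(3.26/√6.16) = 1 − Φ(1.3135). So
  P(M_{6.16} ≥ 3.26) = 2(1 − Φ(1.3135)) ≈ 0.1890.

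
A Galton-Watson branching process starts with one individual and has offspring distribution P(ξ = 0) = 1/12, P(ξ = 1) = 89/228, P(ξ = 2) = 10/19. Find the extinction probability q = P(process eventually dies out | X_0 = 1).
q = 19/120

The pgf is f(s) = 1/12 + 89/228·s + 10/19·s². The extinction probability q is the smallest fixed point of f in [0, 1]. Setting s = f(s):
  10/19·s² + (89/228 − 1)·s + 1/12 = 0
  10/19·s² − (1/12 + 10/19)·s + 1/12 = 0
which factors as (s − 1)·(10/19·s − 1/12) = 0, giving roots s = 1 and s = (1/12)/(10/19) = 19/120.
Mean offspring μ = 89/228 + 2·10/19 = 329/228 > 1 (supercritical), so q < 1. The extinction probability is the smaller root: q = (1/12)/(10/19) = 19/120.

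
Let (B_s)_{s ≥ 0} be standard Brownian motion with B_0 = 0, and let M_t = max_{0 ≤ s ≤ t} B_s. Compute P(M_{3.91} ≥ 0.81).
P(M_{3.91} ≥ 0.81) = 2·P(B_{3.91} ≥ 0.81) = 2(1 − Φ(0.81/√3.91)) ≈ 0.6821

By the reflection principle for Brownian motion, P(M_t ≥ a) = 2 · P(B_t ≥ a) for a ≥ 0. Since B_t ~ N(0, t), P(B_t ≥ 0.81) = 1 − Φ(0.81/√t) = 1 − Φ(0.81/√3.91) = 1 − Φ(0.4096). So
  P(M_{3.91} ≥ 0.81) = 2(1 − Φ(0.4096)) ≈ 0.6821.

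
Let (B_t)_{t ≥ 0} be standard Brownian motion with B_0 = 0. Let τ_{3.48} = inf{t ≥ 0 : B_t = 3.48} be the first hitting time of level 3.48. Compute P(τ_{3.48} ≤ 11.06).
P(τ_{3.48} ≤ 11.06) = 2(1 − Φ(3.48/√11.06)) = 2(1 − Φ(1.0464)) ≈ 0.2954

By the reflection principle for standard BM, P(τ_b ≤ t) = 2 · P(B_t ≥ b). Since B_t ~ N(0, t), P(B_t ≥ 3.48) = 1 − Φ(3.48/√t) = 1 − Φ(3.48/√11.06) = 1 − Φ(1.0464) ≈ 0.14769. Doubling: P(τ_{3.48} ≤ 11.06) ≈ 2 · 0.14769 = 0.29538 ≈ 0.2954.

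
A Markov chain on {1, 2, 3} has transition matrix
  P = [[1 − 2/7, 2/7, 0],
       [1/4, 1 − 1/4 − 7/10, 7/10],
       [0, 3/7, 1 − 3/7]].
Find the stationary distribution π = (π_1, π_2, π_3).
π = (105/421, 120/421, 196/421)

This is a birth-death chain on three states, which satisfies detailed balance: π_1 · P_{12} = π_2 · P_{21} and π_2 · P_{23} = π_3 · P_{32}.
From π_1 · 2/7 = π_2 · 1/4: π_2/π_1 = (2/7)/(1/4) = 8/7.
From π_2 · 7/10 = π_3 · 3/7: π_3/π_2 = (7/10)/(3/7) = 49/30.
Take π_1 proportional to 1; then unnormalized π = (1, 8/7, 28/15). Normalize by dividing by the sum 421/105:
  π = (105/421, 120/421, 196/421).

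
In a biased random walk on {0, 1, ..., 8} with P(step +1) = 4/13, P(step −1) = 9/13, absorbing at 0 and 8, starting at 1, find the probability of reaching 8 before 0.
P(hit 8 before 0) = (1 − (9/4)^1) / (1 − (9/4)^8) = 16384/8596237

Let u_k denote P(reach 8 before 0 | start at k). Boundary: u_0 = 0, u_8 = 1. Recurrence: u_k = 4/13·u_{k+1} + 9/13·u_{k-1} for 1 ≤ k ≤ 7. Try u_k = A + B·r^k with r = q/p = (9/13)/(4/13) = 9/4. Substitution satisfies the recurrence; boundary conditions give:
  u_k = (1 − r^k) / (1 − r^N) = (1 − (9/4)^1) / (1 − (9/4)^8) = 16384/8596237.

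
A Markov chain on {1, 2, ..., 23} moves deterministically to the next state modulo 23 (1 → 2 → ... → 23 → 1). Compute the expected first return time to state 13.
E[T_13 | X_0 = 13] = 23

The chain cycles deterministically, so starting at state 13 it returns in exactly 23 steps. Equivalently, the stationary distribution is uniform π_j = 1/23 for every state j, so by Kac's formula E[T_13] = 1/π_13 = 23.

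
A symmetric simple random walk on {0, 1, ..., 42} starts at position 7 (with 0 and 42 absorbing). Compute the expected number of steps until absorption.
E[τ | X_0 = 7] = 245

Let v_k = E[τ | X_0 = k]. Boundary: v_0 = v_42 = 0. Recurrence: v_k = 1 + (v_{k-1} + v_{k+1})/2 for 1 ≤ k ≤ 41. The particular solution to v_k − (v_{k-1} + v_{k+1})/2 = 1 is v_k = −k^2. Adding homogeneous solution A + B k and matching boundaries gives v_k = k (42 − k). Substituting k = 7: v_7 = 7 · 35 = 245.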